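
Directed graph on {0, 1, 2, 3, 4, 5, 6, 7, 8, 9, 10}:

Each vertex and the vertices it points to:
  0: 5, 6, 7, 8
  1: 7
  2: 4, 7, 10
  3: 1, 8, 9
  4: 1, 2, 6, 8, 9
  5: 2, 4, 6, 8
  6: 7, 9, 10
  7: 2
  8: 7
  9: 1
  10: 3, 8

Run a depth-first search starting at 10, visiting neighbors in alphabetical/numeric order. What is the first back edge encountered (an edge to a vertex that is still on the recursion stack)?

4->1

DFS from 10 (visiting neighbors in alphabetical/numeric order); mark gray on enter, black on exit:
10 gray
  3 gray
    1 gray
      7 gray
        2 gray
          4 gray
            4→1: 1 is gray → back edge
First back edge: 4 → 1.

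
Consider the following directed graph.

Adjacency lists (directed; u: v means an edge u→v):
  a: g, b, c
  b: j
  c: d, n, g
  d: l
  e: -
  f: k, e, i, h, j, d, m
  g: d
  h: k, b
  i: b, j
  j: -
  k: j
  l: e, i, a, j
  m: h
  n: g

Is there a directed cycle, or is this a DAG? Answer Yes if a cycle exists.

Yes

DFS with white/gray/black marking, starting from n:
n gray
  g gray
    d gray
      l gray
        e gray
        e black
        i gray
          b gray
            j gray
            j black
          b black
          i→j: j black — skip
        i black
        a gray
          a→g: g is gray → back edge
Back edge found, so a cycle exists: g → d → l → a → g.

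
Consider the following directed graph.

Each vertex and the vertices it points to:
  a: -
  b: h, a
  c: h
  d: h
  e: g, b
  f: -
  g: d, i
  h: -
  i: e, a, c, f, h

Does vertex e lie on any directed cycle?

Yes

e is on a cycle iff e can reach itself via ≥1 edge.
e → g → i → e — yes.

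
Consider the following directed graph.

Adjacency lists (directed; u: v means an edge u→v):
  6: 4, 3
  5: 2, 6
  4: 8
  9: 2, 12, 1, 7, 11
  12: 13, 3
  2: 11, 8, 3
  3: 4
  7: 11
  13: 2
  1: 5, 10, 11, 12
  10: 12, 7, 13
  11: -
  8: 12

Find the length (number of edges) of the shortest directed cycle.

For each vertex v, BFS finds the shortest path from v back to v.
The shortest such closed walk is 2 → 8 → 12 → 13 → 2, length 4.

4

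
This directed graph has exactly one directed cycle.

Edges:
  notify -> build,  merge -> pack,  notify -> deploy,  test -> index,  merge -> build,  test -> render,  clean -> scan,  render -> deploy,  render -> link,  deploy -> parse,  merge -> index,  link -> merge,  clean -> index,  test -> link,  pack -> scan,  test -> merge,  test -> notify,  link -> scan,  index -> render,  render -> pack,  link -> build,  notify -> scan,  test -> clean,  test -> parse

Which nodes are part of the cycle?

DFS with gray/black marking from render:
render gray
  link gray
    scan gray
    scan black
    build gray
    build black
    merge gray
      pack gray
        pack→scan: scan black — skip
      pack black
      merge→build: build black — skip
      index gray
        index→render: render is gray → back edge
Back edge closes the cycle render → link → merge → index → render; its vertices are {link, index, merge, render}.

link, index, merge, render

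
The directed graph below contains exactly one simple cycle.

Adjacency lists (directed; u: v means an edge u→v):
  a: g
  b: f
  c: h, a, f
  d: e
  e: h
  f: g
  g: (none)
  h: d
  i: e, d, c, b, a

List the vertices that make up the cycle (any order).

DFS with gray/black marking from e:
e gray
  h gray
    d gray
      d→e: e is gray → back edge
Back edge closes the cycle e → h → d → e; its vertices are {d, e, h}.

d, e, h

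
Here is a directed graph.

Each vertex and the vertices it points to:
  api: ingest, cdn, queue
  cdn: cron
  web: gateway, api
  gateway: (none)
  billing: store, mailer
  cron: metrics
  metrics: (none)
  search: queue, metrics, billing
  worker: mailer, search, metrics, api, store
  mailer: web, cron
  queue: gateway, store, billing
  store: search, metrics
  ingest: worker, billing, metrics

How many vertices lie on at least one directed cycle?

A vertex is on a directed cycle iff it belongs to a strongly connected component of size ≥ 2 (or has a self-loop).
The vertices on cycles are {api, web, queue, store, ingest, mailer, search, worker, billing} — 9 in total.

9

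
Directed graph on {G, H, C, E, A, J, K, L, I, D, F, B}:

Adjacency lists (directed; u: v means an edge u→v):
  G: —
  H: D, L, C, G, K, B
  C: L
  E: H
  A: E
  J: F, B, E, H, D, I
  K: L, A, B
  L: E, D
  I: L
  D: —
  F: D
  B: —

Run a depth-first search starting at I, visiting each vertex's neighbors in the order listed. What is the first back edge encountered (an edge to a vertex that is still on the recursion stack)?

H->L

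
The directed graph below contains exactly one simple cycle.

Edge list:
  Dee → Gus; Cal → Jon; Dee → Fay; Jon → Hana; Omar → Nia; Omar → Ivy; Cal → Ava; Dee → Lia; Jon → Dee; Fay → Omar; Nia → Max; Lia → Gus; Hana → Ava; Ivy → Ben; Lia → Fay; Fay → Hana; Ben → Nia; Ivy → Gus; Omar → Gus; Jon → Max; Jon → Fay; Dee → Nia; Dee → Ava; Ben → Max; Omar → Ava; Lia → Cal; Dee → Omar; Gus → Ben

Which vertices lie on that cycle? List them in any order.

DFS with gray/black marking from Jon:
Jon gray
  Fay gray
    Omar gray
      Nia gray
        Max gray
        Max black
      Nia black
      Ava gray
      Ava black
      Gus gray
        Ben gray
          Ben→Nia: Nia black — skip
          Ben→Max: Max black — skip
        Ben black
      Gus black
      Ivy gray
        Ivy→Gus: Gus black — skip
        Ivy→Ben: Ben black — skip
      Ivy black
    Omar black
    Hana gray
      Hana→Ava: Ava black — skip
    Hana black
  Fay black
  Jon→Hana: Hana black — skip
  Jon→Max: Max black — skip
  Dee gray
    Dee→Omar: Omar black — skip
    Dee→Nia: Nia black — skip
    Dee→Fay: Fay black — skip
    Dee→Ava: Ava black — skip
    Dee→Gus: Gus black — skip
    Lia gray
      Cal gray
        Cal→Jon: Jon is gray → back edge
Back edge closes the cycle Jon → Dee → Lia → Cal → Jon; its vertices are {Cal, Dee, Jon, Lia}.

Cal, Dee, Jon, Lia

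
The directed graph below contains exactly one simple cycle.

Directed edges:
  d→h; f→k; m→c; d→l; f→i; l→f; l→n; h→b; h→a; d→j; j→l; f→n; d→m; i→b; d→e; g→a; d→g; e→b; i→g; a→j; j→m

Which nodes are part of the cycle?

a, f, g, i, j, l

DFS with gray/black marking from l:
l gray
  f gray
    i gray
      g gray
        a gray
          j gray
            j→l: l is gray → back edge
Back edge closes the cycle l → f → i → g → a → j → l; its vertices are {a, f, g, i, j, l}.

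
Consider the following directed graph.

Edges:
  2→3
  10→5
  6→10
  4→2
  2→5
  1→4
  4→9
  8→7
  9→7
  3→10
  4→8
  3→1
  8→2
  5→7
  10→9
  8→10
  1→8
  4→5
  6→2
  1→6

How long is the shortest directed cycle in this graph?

For each vertex v, BFS finds the shortest path from v back to v.
The shortest such closed walk is 4 → 2 → 3 → 1 → 4, length 4.

4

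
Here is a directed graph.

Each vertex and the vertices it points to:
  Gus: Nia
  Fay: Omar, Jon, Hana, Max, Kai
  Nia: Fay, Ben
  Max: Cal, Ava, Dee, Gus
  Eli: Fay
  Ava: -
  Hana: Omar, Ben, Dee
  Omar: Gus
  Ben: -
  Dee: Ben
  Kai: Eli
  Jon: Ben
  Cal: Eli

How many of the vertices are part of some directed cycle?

9

A vertex is on a directed cycle iff it belongs to a strongly connected component of size ≥ 2 (or has a self-loop).
The vertices on cycles are {Cal, Eli, Fay, Gus, Kai, Max, Nia, Hana, Omar} — 9 in total.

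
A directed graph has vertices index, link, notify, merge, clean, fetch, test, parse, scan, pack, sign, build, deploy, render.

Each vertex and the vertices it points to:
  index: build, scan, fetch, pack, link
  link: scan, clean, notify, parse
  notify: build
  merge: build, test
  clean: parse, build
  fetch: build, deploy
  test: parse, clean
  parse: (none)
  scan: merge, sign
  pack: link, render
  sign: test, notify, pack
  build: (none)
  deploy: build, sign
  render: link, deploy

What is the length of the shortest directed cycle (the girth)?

For each vertex v, BFS finds the shortest path from v back to v.
The shortest such closed walk is scan → sign → pack → link → scan, length 4.

4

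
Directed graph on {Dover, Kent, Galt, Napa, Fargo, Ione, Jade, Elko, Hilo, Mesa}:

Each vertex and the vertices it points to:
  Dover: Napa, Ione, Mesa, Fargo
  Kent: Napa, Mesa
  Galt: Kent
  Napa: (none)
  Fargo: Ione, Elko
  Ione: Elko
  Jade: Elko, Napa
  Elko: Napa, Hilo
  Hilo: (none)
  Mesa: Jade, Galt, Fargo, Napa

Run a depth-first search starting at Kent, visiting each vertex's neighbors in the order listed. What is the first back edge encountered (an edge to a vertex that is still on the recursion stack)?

Galt->Kent

DFS from Kent (visiting each vertex's neighbors in the order listed); mark gray on enter, black on exit:
Kent gray
  Napa gray
  Napa black
  Mesa gray
    Jade gray
      Elko gray
        Elko→Napa: Napa black — skip
        Hilo gray
        Hilo black
      Elko black
      Jade→Napa: Napa black — skip
    Jade black
    Galt gray
      Galt→Kent: Kent is gray → back edge
First back edge: Galt → Kent.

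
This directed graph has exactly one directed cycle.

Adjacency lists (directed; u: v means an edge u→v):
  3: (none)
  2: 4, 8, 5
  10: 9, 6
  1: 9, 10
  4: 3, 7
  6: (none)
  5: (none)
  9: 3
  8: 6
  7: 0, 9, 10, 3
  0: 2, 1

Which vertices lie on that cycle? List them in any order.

DFS with gray/black marking from 0:
0 gray
  2 gray
    4 gray
      3 gray
      3 black
      7 gray
        7→0: 0 is gray → back edge
Back edge closes the cycle 0 → 2 → 4 → 7 → 0; its vertices are {0, 2, 4, 7}.

0, 2, 4, 7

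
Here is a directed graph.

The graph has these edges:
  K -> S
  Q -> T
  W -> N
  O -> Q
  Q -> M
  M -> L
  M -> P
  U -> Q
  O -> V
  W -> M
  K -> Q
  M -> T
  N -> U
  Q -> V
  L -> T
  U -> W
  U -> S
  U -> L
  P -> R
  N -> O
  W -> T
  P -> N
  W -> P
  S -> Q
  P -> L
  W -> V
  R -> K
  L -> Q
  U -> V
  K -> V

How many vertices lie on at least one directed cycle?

A vertex is on a directed cycle iff it belongs to a strongly connected component of size ≥ 2 (or has a self-loop).
The vertices on cycles are {K, L, M, N, O, P, Q, R, S, U, W} — 11 in total.

11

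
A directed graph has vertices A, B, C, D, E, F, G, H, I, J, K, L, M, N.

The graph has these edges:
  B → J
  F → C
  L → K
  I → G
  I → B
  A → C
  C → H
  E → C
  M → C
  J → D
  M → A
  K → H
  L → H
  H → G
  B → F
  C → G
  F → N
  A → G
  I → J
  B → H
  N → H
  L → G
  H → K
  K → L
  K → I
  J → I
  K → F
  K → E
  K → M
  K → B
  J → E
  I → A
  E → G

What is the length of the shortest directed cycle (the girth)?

2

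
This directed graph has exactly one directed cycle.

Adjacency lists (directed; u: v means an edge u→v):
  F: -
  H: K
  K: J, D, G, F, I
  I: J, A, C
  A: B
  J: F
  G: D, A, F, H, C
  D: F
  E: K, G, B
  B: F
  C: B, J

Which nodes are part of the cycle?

G, H, K

DFS with gray/black marking from G:
G gray
  D gray
    F gray
    F black
  D black
  A gray
    B gray
      B→F: F black — skip
    B black
  A black
  G→F: F black — skip
  H gray
    K gray
      J gray
        J→F: F black — skip
      J black
      K→D: D black — skip
      K→G: G is gray → back edge
Back edge closes the cycle G → H → K → G; its vertices are {G, H, K}.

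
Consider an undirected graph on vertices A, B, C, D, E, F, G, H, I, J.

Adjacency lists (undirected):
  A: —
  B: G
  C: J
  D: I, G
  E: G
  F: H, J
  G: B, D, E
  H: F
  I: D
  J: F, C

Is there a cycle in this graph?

DFS, tracking each vertex's parent; an edge to a visited non-parent vertex closes a cycle.
Start from D:
visit D (parent –)
  visit I (parent D)
    I–D: parent, skip
  visit G (parent D)
    visit B (parent G)
      B–G: parent, skip
    G–D: parent, skip
    visit E (parent G)
      E–G: parent, skip
visit A (parent –)
visit C (parent –)
  visit J (parent C)
    visit F (parent J)
      visit H (parent F)
        H–F: parent, skip
      F–J: parent, skip
    J–C: parent, skip
No non-parent visited neighbor found — the graph is a forest.

No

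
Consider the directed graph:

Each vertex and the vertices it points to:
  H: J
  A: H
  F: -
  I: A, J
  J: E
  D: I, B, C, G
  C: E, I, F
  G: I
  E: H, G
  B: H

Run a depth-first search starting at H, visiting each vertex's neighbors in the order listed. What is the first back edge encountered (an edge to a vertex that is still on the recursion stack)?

DFS from H (visiting each vertex's neighbors in the order listed); mark gray on enter, black on exit:
H gray
  J gray
    E gray
      E→H: H is gray → back edge
First back edge: E → H.

E→H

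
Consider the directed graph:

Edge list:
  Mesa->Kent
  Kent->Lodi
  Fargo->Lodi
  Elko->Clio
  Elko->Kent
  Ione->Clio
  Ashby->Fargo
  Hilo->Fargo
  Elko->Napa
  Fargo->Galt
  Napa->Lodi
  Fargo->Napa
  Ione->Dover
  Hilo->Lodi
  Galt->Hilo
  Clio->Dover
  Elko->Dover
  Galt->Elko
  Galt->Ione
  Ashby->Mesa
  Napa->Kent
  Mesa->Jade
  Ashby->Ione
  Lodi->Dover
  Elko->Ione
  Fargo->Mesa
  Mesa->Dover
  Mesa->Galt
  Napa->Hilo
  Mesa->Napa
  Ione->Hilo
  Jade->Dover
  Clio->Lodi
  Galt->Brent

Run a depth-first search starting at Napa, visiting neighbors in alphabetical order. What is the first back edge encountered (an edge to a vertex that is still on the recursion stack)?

Ione->Hilo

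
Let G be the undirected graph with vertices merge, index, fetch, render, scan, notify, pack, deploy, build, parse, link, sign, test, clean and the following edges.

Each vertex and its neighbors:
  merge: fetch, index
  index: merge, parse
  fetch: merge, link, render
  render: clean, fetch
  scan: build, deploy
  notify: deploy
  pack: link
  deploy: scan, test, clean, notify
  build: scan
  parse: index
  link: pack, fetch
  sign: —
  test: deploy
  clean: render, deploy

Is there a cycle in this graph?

No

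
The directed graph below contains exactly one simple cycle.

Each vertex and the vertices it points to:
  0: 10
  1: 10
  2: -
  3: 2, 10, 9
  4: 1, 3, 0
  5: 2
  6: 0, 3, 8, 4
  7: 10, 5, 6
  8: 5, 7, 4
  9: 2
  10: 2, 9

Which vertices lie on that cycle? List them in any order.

DFS with gray/black marking from 6:
6 gray
  0 gray
    10 gray
      2 gray
      2 black
      9 gray
        9→2: 2 black — skip
      9 black
    10 black
  0 black
  3 gray
    3→2: 2 black — skip
    3→10: 10 black — skip
    3→9: 9 black — skip
  3 black
  8 gray
    5 gray
      5→2: 2 black — skip
    5 black
    7 gray
      7→10: 10 black — skip
      7→5: 5 black — skip
      7→6: 6 is gray → back edge
Back edge closes the cycle 6 → 8 → 7 → 6; its vertices are {6, 7, 8}.

6, 7, 8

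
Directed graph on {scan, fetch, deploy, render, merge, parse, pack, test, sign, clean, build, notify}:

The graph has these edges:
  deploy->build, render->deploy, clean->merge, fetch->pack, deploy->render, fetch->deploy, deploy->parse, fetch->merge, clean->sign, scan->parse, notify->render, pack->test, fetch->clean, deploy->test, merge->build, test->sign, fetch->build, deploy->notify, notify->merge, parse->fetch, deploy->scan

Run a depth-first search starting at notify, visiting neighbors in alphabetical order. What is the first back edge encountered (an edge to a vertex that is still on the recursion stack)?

deploy→notify

DFS from notify (visiting neighbors in alphabetical order); mark gray on enter, black on exit:
notify gray
  merge gray
    build gray
    build black
  merge black
  render gray
    deploy gray
      deploy→build: build black — skip
      deploy→notify: notify is gray → back edge
First back edge: deploy → notify.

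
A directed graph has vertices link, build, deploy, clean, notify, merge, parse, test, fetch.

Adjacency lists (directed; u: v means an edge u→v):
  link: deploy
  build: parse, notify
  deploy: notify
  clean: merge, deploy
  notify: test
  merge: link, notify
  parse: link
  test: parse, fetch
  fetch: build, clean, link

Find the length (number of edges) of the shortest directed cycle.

For each vertex v, BFS finds the shortest path from v back to v.
The shortest such closed walk is test → fetch → build → notify → test, length 4.

4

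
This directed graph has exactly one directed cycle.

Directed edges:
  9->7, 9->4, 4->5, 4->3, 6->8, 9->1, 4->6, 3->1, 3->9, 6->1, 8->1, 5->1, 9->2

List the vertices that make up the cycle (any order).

DFS with gray/black marking from 4:
4 gray
  6 gray
    1 gray
    1 black
    8 gray
      8→1: 1 black — skip
    8 black
  6 black
  3 gray
    3→1: 1 black — skip
    9 gray
      7 gray
      7 black
      2 gray
      2 black
      9→1: 1 black — skip
      9→4: 4 is gray → back edge
Back edge closes the cycle 4 → 3 → 9 → 4; its vertices are {3, 4, 9}.

3, 4, 9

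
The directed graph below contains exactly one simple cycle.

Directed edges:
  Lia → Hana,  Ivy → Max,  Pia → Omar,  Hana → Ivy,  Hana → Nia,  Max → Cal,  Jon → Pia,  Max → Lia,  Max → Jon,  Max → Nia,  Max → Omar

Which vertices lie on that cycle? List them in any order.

Ivy, Lia, Max, Hana

DFS with gray/black marking from Ivy:
Ivy gray
  Max gray
    Jon gray
      Pia gray
        Omar gray
        Omar black
      Pia black
    Jon black
    Max→Omar: Omar black — skip
    Lia gray
      Hana gray
        Nia gray
        Nia black
        Hana→Ivy: Ivy is gray → back edge
Back edge closes the cycle Ivy → Max → Lia → Hana → Ivy; its vertices are {Ivy, Lia, Max, Hana}.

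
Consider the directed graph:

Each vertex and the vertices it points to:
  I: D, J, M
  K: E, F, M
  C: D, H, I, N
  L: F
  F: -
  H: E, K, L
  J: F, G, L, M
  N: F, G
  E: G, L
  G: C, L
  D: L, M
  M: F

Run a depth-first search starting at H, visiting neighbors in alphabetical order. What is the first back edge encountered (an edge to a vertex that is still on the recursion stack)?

C->H

DFS from H (visiting neighbors in alphabetical order); mark gray on enter, black on exit:
H gray
  E gray
    G gray
      C gray
        D gray
          L gray
            F gray
            F black
          L black
          M gray
            M→F: F black — skip
          M black
        D black
        C→H: H is gray → back edge
First back edge: C → H.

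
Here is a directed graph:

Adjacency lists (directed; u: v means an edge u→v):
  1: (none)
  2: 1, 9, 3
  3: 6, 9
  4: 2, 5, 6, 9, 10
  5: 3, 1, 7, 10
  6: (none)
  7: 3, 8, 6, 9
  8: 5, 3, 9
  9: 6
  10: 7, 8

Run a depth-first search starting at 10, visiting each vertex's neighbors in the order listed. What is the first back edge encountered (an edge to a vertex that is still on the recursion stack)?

5→7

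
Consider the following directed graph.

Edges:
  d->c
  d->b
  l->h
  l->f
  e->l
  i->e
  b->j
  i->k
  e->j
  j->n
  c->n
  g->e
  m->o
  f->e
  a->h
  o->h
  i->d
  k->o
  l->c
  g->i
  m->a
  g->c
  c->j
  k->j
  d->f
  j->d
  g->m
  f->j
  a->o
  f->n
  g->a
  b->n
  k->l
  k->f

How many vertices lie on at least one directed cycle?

7

A vertex is on a directed cycle iff it belongs to a strongly connected component of size ≥ 2 (or has a self-loop).
The vertices on cycles are {b, c, d, e, f, j, l} — 7 in total.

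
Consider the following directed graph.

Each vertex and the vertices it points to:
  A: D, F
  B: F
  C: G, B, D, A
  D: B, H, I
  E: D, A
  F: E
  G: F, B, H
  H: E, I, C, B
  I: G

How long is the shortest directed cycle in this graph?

3

For each vertex v, BFS finds the shortest path from v back to v.
The shortest such closed walk is H → I → G → H, length 3.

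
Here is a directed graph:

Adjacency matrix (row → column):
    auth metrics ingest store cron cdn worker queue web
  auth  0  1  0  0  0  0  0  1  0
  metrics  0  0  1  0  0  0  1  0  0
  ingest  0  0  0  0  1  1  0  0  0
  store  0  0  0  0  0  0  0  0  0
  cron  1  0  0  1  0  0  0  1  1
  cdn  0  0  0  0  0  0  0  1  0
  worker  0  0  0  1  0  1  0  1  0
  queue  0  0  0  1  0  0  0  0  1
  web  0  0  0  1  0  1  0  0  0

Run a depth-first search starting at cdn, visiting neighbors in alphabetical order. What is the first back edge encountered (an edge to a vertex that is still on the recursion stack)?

web→cdn

DFS from cdn (visiting neighbors in alphabetical order); mark gray on enter, black on exit:
cdn gray
  queue gray
    store gray
    store black
    web gray
      web→cdn: cdn is gray → back edge
First back edge: web → cdn.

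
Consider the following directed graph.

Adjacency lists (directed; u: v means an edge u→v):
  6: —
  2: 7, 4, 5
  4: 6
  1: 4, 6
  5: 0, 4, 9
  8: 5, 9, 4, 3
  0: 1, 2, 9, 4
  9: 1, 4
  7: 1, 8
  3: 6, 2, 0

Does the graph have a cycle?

Yes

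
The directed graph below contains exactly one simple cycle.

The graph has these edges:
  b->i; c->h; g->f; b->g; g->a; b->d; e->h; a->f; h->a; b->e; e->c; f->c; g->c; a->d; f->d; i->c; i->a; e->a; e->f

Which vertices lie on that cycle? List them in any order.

DFS with gray/black marking from a:
a gray
  f gray
    d gray
    d black
    c gray
      h gray
        h→a: a is gray → back edge
Back edge closes the cycle a → f → c → h → a; its vertices are {a, c, f, h}.

a, c, f, h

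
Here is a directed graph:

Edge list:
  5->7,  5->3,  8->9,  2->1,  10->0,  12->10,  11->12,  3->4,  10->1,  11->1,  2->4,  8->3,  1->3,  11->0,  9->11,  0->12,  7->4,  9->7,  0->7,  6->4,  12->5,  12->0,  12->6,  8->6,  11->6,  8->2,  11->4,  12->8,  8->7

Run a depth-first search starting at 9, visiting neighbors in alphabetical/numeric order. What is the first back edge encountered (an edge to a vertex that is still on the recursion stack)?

12->0

DFS from 9 (visiting neighbors in alphabetical/numeric order); mark gray on enter, black on exit:
9 gray
  7 gray
    4 gray
    4 black
  7 black
  11 gray
    0 gray
      0→7: 7 black — skip
      12 gray
        12→0: 0 is gray → back edge
First back edge: 12 → 0.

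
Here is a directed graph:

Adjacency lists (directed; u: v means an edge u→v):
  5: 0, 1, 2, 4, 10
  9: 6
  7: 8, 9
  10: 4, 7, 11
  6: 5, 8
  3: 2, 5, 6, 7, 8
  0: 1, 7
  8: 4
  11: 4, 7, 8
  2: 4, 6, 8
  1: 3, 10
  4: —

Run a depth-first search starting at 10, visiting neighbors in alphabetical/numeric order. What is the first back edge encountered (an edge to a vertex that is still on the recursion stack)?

2→6

DFS from 10 (visiting neighbors in alphabetical/numeric order); mark gray on enter, black on exit:
10 gray
  4 gray
  4 black
  7 gray
    8 gray
      8→4: 4 black — skip
    8 black
    9 gray
      6 gray
        5 gray
          0 gray
            1 gray
              3 gray
                2 gray
                  2→4: 4 black — skip
                  2→6: 6 is gray → back edge
First back edge: 2 → 6.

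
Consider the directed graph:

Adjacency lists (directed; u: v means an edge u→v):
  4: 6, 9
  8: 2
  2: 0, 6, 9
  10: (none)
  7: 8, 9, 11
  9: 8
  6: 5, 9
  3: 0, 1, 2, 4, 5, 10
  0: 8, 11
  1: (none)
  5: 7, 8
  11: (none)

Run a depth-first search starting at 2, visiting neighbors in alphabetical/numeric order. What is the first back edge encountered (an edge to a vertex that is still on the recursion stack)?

8->2

DFS from 2 (visiting neighbors in alphabetical/numeric order); mark gray on enter, black on exit:
2 gray
  0 gray
    8 gray
      8→2: 2 is gray → back edge
First back edge: 8 → 2.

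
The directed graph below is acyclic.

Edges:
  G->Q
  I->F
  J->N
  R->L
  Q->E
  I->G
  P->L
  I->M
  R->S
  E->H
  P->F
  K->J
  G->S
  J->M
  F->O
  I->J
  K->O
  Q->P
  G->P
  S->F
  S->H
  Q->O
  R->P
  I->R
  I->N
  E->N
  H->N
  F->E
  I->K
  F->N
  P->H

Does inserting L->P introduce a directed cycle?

Adding L→P creates a cycle iff P can already reach L.
Path from P: P → L.
So P → … → L → P is a cycle.

Yes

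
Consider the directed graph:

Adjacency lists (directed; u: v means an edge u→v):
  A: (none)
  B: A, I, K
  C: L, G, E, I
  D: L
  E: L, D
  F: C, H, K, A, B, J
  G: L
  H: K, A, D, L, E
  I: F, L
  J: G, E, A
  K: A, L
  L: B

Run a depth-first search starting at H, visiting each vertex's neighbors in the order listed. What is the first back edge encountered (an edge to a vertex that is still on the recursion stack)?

DFS from H (visiting each vertex's neighbors in the order listed); mark gray on enter, black on exit:
H gray
  K gray
    A gray
    A black
    L gray
      B gray
        B→A: A black — skip
        I gray
          F gray
            C gray
              C→L: L is gray → back edge
First back edge: C → L.

C->L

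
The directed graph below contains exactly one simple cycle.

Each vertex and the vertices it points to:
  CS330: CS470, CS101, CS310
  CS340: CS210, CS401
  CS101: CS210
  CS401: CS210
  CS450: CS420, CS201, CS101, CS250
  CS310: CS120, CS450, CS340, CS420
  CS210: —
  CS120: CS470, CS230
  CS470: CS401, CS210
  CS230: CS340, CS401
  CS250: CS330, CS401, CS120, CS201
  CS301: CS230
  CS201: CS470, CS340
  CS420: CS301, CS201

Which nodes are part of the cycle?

DFS with gray/black marking from CS310:
CS310 gray
  CS120 gray
    CS470 gray
      CS401 gray
        CS210 gray
        CS210 black
      CS401 black
      CS470→CS210: CS210 black — skip
    CS470 black
    CS230 gray
      CS340 gray
        CS340→CS210: CS210 black — skip
        CS340→CS401: CS401 black — skip
      CS340 black
      CS230→CS401: CS401 black — skip
    CS230 black
  CS120 black
  CS450 gray
    CS420 gray
      CS301 gray
        CS301→CS230: CS230 black — skip
      CS301 black
      CS201 gray
        CS201→CS470: CS470 black — skip
        CS201→CS340: CS340 black — skip
      CS201 black
    CS420 black
    CS450→CS201: CS201 black — skip
    CS101 gray
      CS101→CS210: CS210 black — skip
    CS101 black
    CS250 gray
      CS330 gray
        CS330→CS470: CS470 black — skip
        CS330→CS101: CS101 black — skip
        CS330→CS310: CS310 is gray → back edge
Back edge closes the cycle CS310 → CS450 → CS250 → CS330 → CS310; its vertices are {CS250, CS310, CS330, CS450}.

CS250, CS310, CS330, CS450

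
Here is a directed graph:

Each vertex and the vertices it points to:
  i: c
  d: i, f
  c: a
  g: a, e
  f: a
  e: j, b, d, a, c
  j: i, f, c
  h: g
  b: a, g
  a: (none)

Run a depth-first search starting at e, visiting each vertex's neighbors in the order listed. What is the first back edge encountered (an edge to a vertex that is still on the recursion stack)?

DFS from e (visiting each vertex's neighbors in the order listed); mark gray on enter, black on exit:
e gray
  j gray
    i gray
      c gray
        a gray
        a black
      c black
    i black
    f gray
      f→a: a black — skip
    f black
    j→c: c black — skip
  j black
  b gray
    b→a: a black — skip
    g gray
      g→a: a black — skip
      g→e: e is gray → back edge
First back edge: g → e.

g→e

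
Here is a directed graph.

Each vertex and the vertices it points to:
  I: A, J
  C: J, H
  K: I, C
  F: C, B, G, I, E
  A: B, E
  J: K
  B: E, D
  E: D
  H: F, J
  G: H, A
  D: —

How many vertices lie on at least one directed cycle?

A vertex is on a directed cycle iff it belongs to a strongly connected component of size ≥ 2 (or has a self-loop).
The vertices on cycles are {C, F, G, H, I, J, K} — 7 in total.

7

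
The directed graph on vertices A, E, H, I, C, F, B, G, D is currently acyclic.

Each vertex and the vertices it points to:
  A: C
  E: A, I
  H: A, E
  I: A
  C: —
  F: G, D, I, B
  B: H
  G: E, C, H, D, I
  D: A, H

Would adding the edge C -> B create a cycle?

Adding C→B creates a cycle iff B can already reach C.
Path from B: B → H → A → C.
So B → … → C → B is a cycle.

Yes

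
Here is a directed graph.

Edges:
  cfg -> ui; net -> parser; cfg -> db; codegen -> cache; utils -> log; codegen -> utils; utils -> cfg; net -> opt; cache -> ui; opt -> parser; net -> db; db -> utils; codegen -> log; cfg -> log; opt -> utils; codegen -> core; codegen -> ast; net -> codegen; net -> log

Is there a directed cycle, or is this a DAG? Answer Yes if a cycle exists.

DFS with white/gray/black marking, starting from db:
db gray
  utils gray
    cfg gray
      log gray
      log black
      cfg→db: db is gray → back edge
Back edge found, so a cycle exists: db → utils → cfg → db.

Yes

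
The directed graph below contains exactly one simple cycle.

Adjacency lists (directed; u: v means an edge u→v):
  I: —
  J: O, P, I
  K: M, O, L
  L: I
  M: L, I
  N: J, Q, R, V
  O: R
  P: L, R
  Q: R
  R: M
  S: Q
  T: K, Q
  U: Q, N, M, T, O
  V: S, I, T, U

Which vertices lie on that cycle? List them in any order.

N, U, V

DFS with gray/black marking from V:
V gray
  S gray
    Q gray
      R gray
        M gray
          L gray
            I gray
            I black
          L black
          M→I: I black — skip
        M black
      R black
    Q black
  S black
  V→I: I black — skip
  T gray
    K gray
      K→M: M black — skip
      O gray
        O→R: R black — skip
      O black
      K→L: L black — skip
    K black
    T→Q: Q black — skip
  T black
  U gray
    U→Q: Q black — skip
    N gray
      J gray
        J→O: O black — skip
        P gray
          P→L: L black — skip
          P→R: R black — skip
        P black
        J→I: I black — skip
      J black
      N→Q: Q black — skip
      N→R: R black — skip
      N→V: V is gray → back edge
Back edge closes the cycle V → U → N → V; its vertices are {N, U, V}.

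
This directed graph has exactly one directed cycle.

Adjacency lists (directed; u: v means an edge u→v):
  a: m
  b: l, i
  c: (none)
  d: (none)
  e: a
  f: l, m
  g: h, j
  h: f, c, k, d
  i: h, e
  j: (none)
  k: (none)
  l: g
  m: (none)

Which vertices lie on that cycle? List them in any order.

DFS with gray/black marking from h:
h gray
  f gray
    l gray
      g gray
        g→h: h is gray → back edge
Back edge closes the cycle h → f → l → g → h; its vertices are {f, g, h, l}.

f, g, h, l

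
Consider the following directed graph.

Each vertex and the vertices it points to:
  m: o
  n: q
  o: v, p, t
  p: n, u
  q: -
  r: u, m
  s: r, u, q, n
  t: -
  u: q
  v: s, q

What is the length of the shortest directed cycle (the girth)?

For each vertex v, BFS finds the shortest path from v back to v.
The shortest such closed walk is r → m → o → v → s → r, length 5.

5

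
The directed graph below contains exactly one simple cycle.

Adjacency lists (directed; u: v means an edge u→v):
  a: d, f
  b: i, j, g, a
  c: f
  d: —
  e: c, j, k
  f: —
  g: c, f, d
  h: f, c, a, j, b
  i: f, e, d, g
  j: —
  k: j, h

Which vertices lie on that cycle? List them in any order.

DFS with gray/black marking from k:
k gray
  j gray
  j black
  h gray
    f gray
    f black
    c gray
      c→f: f black — skip
    c black
    a gray
      d gray
      d black
      a→f: f black — skip
    a black
    h→j: j black — skip
    b gray
      i gray
        i→f: f black — skip
        e gray
          e→c: c black — skip
          e→j: j black — skip
          e→k: k is gray → back edge
Back edge closes the cycle k → h → b → i → e → k; its vertices are {b, e, h, i, k}.

b, e, h, i, k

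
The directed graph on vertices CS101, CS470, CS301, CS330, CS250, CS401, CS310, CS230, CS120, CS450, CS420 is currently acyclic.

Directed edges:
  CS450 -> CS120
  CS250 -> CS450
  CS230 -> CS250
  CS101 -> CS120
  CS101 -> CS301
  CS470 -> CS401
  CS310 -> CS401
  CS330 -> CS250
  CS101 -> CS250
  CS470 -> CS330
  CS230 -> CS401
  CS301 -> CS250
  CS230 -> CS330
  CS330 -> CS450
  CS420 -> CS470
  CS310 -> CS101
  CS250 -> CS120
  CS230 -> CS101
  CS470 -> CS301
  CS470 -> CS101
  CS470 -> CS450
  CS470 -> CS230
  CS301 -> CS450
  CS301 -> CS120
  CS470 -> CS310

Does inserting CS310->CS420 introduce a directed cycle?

Yes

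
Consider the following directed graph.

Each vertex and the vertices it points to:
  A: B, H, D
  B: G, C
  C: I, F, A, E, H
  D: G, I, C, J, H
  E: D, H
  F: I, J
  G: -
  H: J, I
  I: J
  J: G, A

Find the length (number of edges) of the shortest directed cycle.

For each vertex v, BFS finds the shortest path from v back to v.
The shortest such closed walk is C → A → D → C, length 3.

3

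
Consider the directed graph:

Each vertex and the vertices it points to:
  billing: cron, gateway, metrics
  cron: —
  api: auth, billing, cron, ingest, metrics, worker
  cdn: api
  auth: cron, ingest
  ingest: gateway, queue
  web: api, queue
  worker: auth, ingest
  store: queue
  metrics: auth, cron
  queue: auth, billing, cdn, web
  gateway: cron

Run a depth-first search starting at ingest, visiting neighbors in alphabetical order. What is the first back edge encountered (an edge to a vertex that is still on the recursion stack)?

auth→ingest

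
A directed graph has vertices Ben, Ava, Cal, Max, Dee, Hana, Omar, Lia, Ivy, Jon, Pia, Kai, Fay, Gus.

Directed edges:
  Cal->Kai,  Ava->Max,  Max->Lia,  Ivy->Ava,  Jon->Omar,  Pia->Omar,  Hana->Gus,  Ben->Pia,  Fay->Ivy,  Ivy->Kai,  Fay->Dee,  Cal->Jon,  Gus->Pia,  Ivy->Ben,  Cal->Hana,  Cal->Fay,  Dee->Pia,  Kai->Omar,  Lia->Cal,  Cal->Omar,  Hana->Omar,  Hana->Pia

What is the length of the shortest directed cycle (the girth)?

6

For each vertex v, BFS finds the shortest path from v back to v.
The shortest such closed walk is Ivy → Ava → Max → Lia → Cal → Fay → Ivy, length 6.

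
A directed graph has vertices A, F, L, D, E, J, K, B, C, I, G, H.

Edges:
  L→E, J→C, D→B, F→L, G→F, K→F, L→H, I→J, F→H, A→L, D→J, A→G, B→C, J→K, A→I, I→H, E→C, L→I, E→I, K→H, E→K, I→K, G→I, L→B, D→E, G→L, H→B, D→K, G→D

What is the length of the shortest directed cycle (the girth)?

For each vertex v, BFS finds the shortest path from v back to v.
The shortest such closed walk is I → K → F → L → I, length 4.

4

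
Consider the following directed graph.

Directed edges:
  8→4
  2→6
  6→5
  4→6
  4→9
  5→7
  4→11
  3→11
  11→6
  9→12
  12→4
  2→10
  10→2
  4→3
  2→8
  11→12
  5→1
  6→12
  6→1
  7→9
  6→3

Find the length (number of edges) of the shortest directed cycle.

2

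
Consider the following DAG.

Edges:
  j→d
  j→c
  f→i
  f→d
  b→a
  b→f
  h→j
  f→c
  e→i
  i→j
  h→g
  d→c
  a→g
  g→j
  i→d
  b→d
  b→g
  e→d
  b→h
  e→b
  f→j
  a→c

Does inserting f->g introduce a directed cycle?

No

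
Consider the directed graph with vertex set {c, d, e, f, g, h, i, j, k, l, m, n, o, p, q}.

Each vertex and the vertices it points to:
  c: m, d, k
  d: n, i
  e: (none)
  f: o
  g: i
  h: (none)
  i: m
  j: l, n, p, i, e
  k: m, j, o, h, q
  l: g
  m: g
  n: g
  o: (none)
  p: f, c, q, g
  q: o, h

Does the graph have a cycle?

DFS with white/gray/black marking, starting from k:
k gray
  m gray
    g gray
      i gray
        i→m: m is gray → back edge
Back edge found, so a cycle exists: m → g → i → m.

Yes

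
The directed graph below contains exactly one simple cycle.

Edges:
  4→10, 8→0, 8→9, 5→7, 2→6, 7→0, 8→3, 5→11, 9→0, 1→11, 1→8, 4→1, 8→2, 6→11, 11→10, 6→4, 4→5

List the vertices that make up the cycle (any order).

1, 2, 4, 6, 8

DFS with gray/black marking from 2:
2 gray
  6 gray
    4 gray
      5 gray
        7 gray
          0 gray
          0 black
        7 black
        11 gray
          10 gray
          10 black
        11 black
      5 black
      4→10: 10 black — skip
      1 gray
        8 gray
          8→0: 0 black — skip
          8→2: 2 is gray → back edge
Back edge closes the cycle 2 → 6 → 4 → 1 → 8 → 2; its vertices are {1, 2, 4, 6, 8}.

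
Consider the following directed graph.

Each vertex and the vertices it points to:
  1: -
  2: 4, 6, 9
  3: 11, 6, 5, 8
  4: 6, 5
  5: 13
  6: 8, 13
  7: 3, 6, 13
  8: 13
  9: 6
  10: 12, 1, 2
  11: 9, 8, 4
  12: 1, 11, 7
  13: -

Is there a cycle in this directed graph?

DFS with white/gray/black marking, starting from 6:
6 gray
  8 gray
    13 gray
    13 black
  8 black
  6→13: 13 black — skip
6 black
1 gray
1 black
2 gray
  4 gray
    4→6: 6 black — skip
    5 gray
      5→13: 13 black — skip
    5 black
  4 black
  2→6: 6 black — skip
  9 gray
    9→6: 6 black — skip
  9 black
2 black
3 gray
  11 gray
    11→9: 9 black — skip
    11→8: 8 black — skip
    11→4: 4 black — skip
  11 black
  3→6: 6 black — skip
  3→5: 5 black — skip
  3→8: 8 black — skip
3 black
7 gray
  7→3: 3 black — skip
  7→6: 6 black — skip
  7→13: 13 black — skip
7 black
10 gray
  12 gray
    12→1: 1 black — skip
    12→11: 11 black — skip
    12→7: 7 black — skip
  12 black
  10→1: 1 black — skip
  10→2: 2 black — skip
10 black
Every edge goes to a white or black vertex — no back edge, so the graph is acyclic.

No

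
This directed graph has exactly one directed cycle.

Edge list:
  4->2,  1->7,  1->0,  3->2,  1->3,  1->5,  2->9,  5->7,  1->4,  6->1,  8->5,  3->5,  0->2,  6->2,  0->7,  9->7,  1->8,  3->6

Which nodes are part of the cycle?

1, 3, 6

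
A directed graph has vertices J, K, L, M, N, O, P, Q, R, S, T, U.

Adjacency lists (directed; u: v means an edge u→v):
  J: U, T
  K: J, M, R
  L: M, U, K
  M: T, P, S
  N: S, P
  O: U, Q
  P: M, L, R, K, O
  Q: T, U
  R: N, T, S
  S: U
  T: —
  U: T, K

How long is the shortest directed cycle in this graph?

2

For each vertex v, BFS finds the shortest path from v back to v.
The shortest such closed walk is P → M → P, length 2.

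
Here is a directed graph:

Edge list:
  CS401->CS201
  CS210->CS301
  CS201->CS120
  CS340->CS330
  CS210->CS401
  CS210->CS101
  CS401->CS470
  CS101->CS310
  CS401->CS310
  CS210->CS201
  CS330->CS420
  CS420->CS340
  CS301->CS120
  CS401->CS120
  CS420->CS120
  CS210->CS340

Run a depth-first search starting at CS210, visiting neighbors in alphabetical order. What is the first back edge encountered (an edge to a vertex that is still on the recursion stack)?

CS420→CS340

DFS from CS210 (visiting neighbors in alphabetical order); mark gray on enter, black on exit:
CS210 gray
  CS101 gray
    CS310 gray
    CS310 black
  CS101 black
  CS201 gray
    CS120 gray
    CS120 black
  CS201 black
  CS301 gray
    CS301→CS120: CS120 black — skip
  CS301 black
  CS340 gray
    CS330 gray
      CS420 gray
        CS420→CS120: CS120 black — skip
        CS420→CS340: CS340 is gray → back edge
First back edge: CS420 → CS340.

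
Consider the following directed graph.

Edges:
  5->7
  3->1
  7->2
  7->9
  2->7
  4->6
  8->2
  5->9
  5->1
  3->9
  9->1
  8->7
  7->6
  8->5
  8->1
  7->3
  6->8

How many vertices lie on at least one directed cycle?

A vertex is on a directed cycle iff it belongs to a strongly connected component of size ≥ 2 (or has a self-loop).
The vertices on cycles are {2, 5, 6, 7, 8} — 5 in total.

5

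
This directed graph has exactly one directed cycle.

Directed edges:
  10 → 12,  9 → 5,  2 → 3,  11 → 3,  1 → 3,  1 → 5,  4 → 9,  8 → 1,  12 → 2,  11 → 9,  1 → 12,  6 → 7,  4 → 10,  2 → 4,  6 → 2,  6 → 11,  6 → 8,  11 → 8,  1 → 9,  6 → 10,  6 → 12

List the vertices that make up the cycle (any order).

2, 4, 10, 12

DFS with gray/black marking from 2:
2 gray
  3 gray
  3 black
  4 gray
    9 gray
      5 gray
      5 black
    9 black
    10 gray
      12 gray
        12→2: 2 is gray → back edge
Back edge closes the cycle 2 → 4 → 10 → 12 → 2; its vertices are {2, 4, 10, 12}.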